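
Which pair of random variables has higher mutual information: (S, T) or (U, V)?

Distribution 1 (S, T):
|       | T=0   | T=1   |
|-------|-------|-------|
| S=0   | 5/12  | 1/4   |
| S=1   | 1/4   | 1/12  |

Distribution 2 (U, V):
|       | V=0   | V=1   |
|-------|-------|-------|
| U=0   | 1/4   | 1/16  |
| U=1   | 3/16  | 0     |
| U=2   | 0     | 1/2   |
Distribution 1 (S, T):
Marginal P(S) (row sums):
  P(S=0) = 5/12 + 1/4 = 2/3
  P(S=1) = 1/4 + 1/12 = 1/3
Marginal P(T) (column sums):
  P(T=0) = 5/12 + 1/4 = 2/3
  P(T=1) = 1/4 + 1/12 = 1/3

H(S) = -[(2/3)·log₂(2/3) + (1/3)·log₂(1/3)]
  = 0.3900 + 0.5283
  = 0.9183 bits
H(T) = -[(2/3)·log₂(2/3) + (1/3)·log₂(1/3)]
  = 0.3900 + 0.5283
  = 0.9183 bits
H(S,T) = -[(5/12)·log₂(5/12) + (1/4)·log₂(1/4) + (1/4)·log₂(1/4) + (1/12)·log₂(1/12)]
  = 0.5263 + 0.5000 + 0.5000 + 0.2987
  = 1.8250 bits

I(S;T) = H(S) + H(T) - H(S,T)
  = 0.9183 + 0.9183 - 1.8250
  = 0.0116 bits

Distribution 2 (U, V):
Marginal P(U) (row sums):
  P(U=0) = 1/4 + 1/16 = 5/16
  P(U=1) = 3/16 + 0 = 3/16
  P(U=2) = 0 + 1/2 = 1/2
Marginal P(V) (column sums):
  P(V=0) = 1/4 + 3/16 + 0 = 7/16
  P(V=1) = 1/16 + 0 + 1/2 = 9/16

H(U) = -[(5/16)·log₂(5/16) + (3/16)·log₂(3/16) + (1/2)·log₂(1/2)]
  = 0.5244 + 0.4528 + 0.5000
  = 1.4772 bits
H(V) = -[(7/16)·log₂(7/16) + (9/16)·log₂(9/16)]
  = 0.5218 + 0.4669
  = 0.9887 bits
H(U,V) = -[(1/4)·log₂(1/4) + (1/16)·log₂(1/16) + (3/16)·log₂(3/16) + (1/2)·log₂(1/2)]
  = 0.5000 + 0.2500 + 0.4528 + 0.5000
  = 1.7028 bits

I(U;V) = H(U) + H(V) - H(U,V)
  = 1.4772 + 0.9887 - 1.7028
  = 0.7631 bits

I(U;V) = 0.7631 bits > I(S;T) = 0.0116 bits, so (U, V) has the higher mutual information (stronger dependence).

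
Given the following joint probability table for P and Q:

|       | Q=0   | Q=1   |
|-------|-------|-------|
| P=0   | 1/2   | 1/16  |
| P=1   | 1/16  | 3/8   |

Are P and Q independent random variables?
Marginal P(P) (row sums):
  P(P=0) = 1/2 + 1/16 = 9/16
  P(P=1) = 1/16 + 3/8 = 7/16
Marginal P(Q) (column sums):
  P(Q=0) = 1/2 + 1/16 = 9/16
  P(Q=1) = 1/16 + 3/8 = 7/16

P and Q are independent iff P(P=i,Q=j) = P(P=i)·P(Q=j) for every cell.
  P(P=0)·P(Q=0) = 9/16 × 9/16 = 81/256, but P(P=0,Q=0) = 1/2 ✗

No, P and Q are not independent. Quantitatively, I(P;Q) > 0:

H(P) = -[(9/16)·log₂(9/16) + (7/16)·log₂(7/16)]
  = 0.4669 + 0.5218
  = 0.9887 bits
H(Q) = -[(9/16)·log₂(9/16) + (7/16)·log₂(7/16)]
  = 0.4669 + 0.5218
  = 0.9887 bits
H(P,Q) = -[(1/2)·log₂(1/2) + (1/16)·log₂(1/16) + (1/16)·log₂(1/16) + (3/8)·log₂(3/8)]
  = 0.5000 + 0.2500 + 0.2500 + 0.5306
  = 1.5306 bits
I(P;Q) = H(P) + H(Q) - H(P,Q) = 0.9887 + 0.9887 - 1.5306 = 0.4468 bits > 0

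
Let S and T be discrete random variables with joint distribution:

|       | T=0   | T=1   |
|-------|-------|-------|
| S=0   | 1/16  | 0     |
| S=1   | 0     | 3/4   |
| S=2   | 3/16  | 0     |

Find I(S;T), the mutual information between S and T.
Marginal P(S) (row sums):
  P(S=0) = 1/16 + 0 = 1/16
  P(S=1) = 0 + 3/4 = 3/4
  P(S=2) = 3/16 + 0 = 3/16
Marginal P(T) (column sums):
  P(T=0) = 1/16 + 0 + 3/16 = 1/4
  P(T=1) = 0 + 3/4 + 0 = 3/4

H(S) = -[(1/16)·log₂(1/16) + (3/4)·log₂(3/4) + (3/16)·log₂(3/16)]
  = 0.2500 + 0.3113 + 0.4528
  = 1.0141 bits
H(T) = -[(1/4)·log₂(1/4) + (3/4)·log₂(3/4)]
  = 0.5000 + 0.3113
  = 0.8113 bits
H(S,T) = -[(1/16)·log₂(1/16) + (3/4)·log₂(3/4) + (3/16)·log₂(3/16)]
  = 0.2500 + 0.3113 + 0.4528
  = 1.0141 bits

I(S;T) = H(S) + H(T) - H(S,T)
  = 1.0141 + 0.8113 - 1.0141
  = 0.8113 bits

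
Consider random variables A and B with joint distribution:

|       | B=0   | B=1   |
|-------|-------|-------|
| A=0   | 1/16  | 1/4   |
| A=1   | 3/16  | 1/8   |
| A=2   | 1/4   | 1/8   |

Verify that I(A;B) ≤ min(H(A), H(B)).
Marginal P(A) (row sums):
  P(A=0) = 1/16 + 1/4 = 5/16
  P(A=1) = 3/16 + 1/8 = 5/16
  P(A=2) = 1/4 + 1/8 = 3/8
Marginal P(B) (column sums):
  P(B=0) = 1/16 + 3/16 + 1/4 = 1/2
  P(B=1) = 1/4 + 1/8 + 1/8 = 1/2

H(A) = -[(5/16)·log₂(5/16) + (5/16)·log₂(5/16) + (3/8)·log₂(3/8)]
  = 0.5244 + 0.5244 + 0.5306
  = 1.5794 bits
H(B) = -[(1/2)·log₂(1/2) + (1/2)·log₂(1/2)]
  = 0.5000 + 0.5000
  = 1.0000 bits
H(A,B) = -[(1/16)·log₂(1/16) + (1/4)·log₂(1/4) + (3/16)·log₂(3/16) + (1/8)·log₂(1/8) + (1/4)·log₂(1/4) + (1/8)·log₂(1/8)]
  = 0.2500 + 0.5000 + 0.4528 + 0.3750 + 0.5000 + 0.3750
  = 2.4528 bits

I(A;B) = H(A) + H(B) - H(A,B)
  = 1.5794 + 1.0000 - 2.4528
  = 0.1266 bits

min(H(A), H(B)) = min(1.5794, 1.0000) = 1.0000 bits
Since 0.1266 ≤ 1.0000, the bound is satisfied ✓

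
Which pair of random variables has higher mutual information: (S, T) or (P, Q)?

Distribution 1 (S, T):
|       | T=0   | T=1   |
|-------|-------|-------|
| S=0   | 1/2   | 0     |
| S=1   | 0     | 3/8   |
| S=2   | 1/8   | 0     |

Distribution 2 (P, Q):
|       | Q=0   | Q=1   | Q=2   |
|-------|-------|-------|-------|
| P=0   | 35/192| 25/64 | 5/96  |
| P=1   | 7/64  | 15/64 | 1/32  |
Distribution 1 (S, T):
Marginal P(S) (row sums):
  P(S=0) = 1/2 + 0 = 1/2
  P(S=1) = 0 + 3/8 = 3/8
  P(S=2) = 1/8 + 0 = 1/8
Marginal P(T) (column sums):
  P(T=0) = 1/2 + 0 + 1/8 = 5/8
  P(T=1) = 0 + 3/8 + 0 = 3/8

H(S) = -[(1/2)·log₂(1/2) + (3/8)·log₂(3/8) + (1/8)·log₂(1/8)]
  = 0.5000 + 0.5306 + 0.3750
  = 1.4056 bits
H(T) = -[(5/8)·log₂(5/8) + (3/8)·log₂(3/8)]
  = 0.4238 + 0.5306
  = 0.9544 bits
H(S,T) = -[(1/2)·log₂(1/2) + (3/8)·log₂(3/8) + (1/8)·log₂(1/8)]
  = 0.5000 + 0.5306 + 0.3750
  = 1.4056 bits

I(S;T) = H(S) + H(T) - H(S,T)
  = 1.4056 + 0.9544 - 1.4056
  = 0.9544 bits

Distribution 2 (P, Q):
Marginal P(P) (row sums):
  P(P=0) = 35/192 + 25/64 + 5/96 = 5/8
  P(P=1) = 7/64 + 15/64 + 1/32 = 3/8
Marginal P(Q) (column sums):
  P(Q=0) = 35/192 + 7/64 = 7/24
  P(Q=1) = 25/64 + 15/64 = 5/8
  P(Q=2) = 5/96 + 1/32 = 1/12

H(P) = -[(5/8)·log₂(5/8) + (3/8)·log₂(3/8)]
  = 0.4238 + 0.5306
  = 0.9544 bits
H(Q) = -[(7/24)·log₂(7/24) + (5/8)·log₂(5/8) + (1/12)·log₂(1/12)]
  = 0.5185 + 0.4238 + 0.2987
  = 1.2410 bits
H(P,Q) = -[(35/192)·log₂(35/192) + (25/64)·log₂(25/64) + (5/96)·log₂(5/96) + (7/64)·log₂(7/64) + (15/64)·log₂(15/64) + (1/32)·log₂(1/32)]
  = 0.4476 + 0.5297 + 0.2220 + 0.3492 + 0.4906 + 0.1563
  = 2.1954 bits

I(P;Q) = H(P) + H(Q) - H(P,Q)
  = 0.9544 + 1.2410 - 2.1954
  = 0.0000 bits

I(S;T) = 0.9544 bits > I(P;Q) = 0.0000 bits, so (S, T) has the higher mutual information (stronger dependence).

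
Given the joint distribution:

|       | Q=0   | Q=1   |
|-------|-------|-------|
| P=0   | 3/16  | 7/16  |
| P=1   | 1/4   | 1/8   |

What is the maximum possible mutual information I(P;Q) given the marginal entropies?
The upper bound on mutual information is I(P;Q) ≤ min(H(P), H(Q)).

Marginal P(P) (row sums):
  P(P=0) = 3/16 + 7/16 = 5/8
  P(P=1) = 1/4 + 1/8 = 3/8
Marginal P(Q) (column sums):
  P(Q=0) = 3/16 + 1/4 = 7/16
  P(Q=1) = 7/16 + 1/8 = 9/16

H(P) = -[(5/8)·log₂(5/8) + (3/8)·log₂(3/8)]
  = 0.4238 + 0.5306
  = 0.9544 bits
H(Q) = -[(7/16)·log₂(7/16) + (9/16)·log₂(9/16)]
  = 0.5218 + 0.4669
  = 0.9887 bits

Maximum possible I(P;Q) = min(0.9544, 0.9887) = 0.9544 bits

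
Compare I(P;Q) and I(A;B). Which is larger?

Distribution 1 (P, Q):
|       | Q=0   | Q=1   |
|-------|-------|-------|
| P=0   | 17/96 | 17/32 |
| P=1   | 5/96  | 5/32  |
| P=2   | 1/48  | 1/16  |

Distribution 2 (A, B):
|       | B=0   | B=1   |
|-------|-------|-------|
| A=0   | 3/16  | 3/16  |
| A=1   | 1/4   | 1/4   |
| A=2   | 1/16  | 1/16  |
Distribution 1 (P, Q):
Marginal P(P) (row sums):
  P(P=0) = 17/96 + 17/32 = 17/24
  P(P=1) = 5/96 + 5/32 = 5/24
  P(P=2) = 1/48 + 1/16 = 1/12
Marginal P(Q) (column sums):
  P(Q=0) = 17/96 + 5/96 + 1/48 = 1/4
  P(Q=1) = 17/32 + 5/32 + 1/16 = 3/4

H(P) = -[(17/24)·log₂(17/24) + (5/24)·log₂(5/24) + (1/12)·log₂(1/12)]
  = 0.3524 + 0.4715 + 0.2987
  = 1.1226 bits
H(Q) = -[(1/4)·log₂(1/4) + (3/4)·log₂(3/4)]
  = 0.5000 + 0.3113
  = 0.8113 bits
H(P,Q) = -[(17/96)·log₂(17/96) + (17/32)·log₂(17/32) + (5/96)·log₂(5/96) + (5/32)·log₂(5/32) + (1/48)·log₂(1/48) + (1/16)·log₂(1/16)]
  = 0.4423 + 0.4848 + 0.2220 + 0.4184 + 0.1164 + 0.2500
  = 1.9339 bits

I(P;Q) = H(P) + H(Q) - H(P,Q)
  = 1.1226 + 0.8113 - 1.9339
  = 0.0000 bits

Distribution 2 (A, B):
Marginal P(A) (row sums):
  P(A=0) = 3/16 + 3/16 = 3/8
  P(A=1) = 1/4 + 1/4 = 1/2
  P(A=2) = 1/16 + 1/16 = 1/8
Marginal P(B) (column sums):
  P(B=0) = 3/16 + 1/4 + 1/16 = 1/2
  P(B=1) = 3/16 + 1/4 + 1/16 = 1/2

H(A) = -[(3/8)·log₂(3/8) + (1/2)·log₂(1/2) + (1/8)·log₂(1/8)]
  = 0.5306 + 0.5000 + 0.3750
  = 1.4056 bits
H(B) = -[(1/2)·log₂(1/2) + (1/2)·log₂(1/2)]
  = 0.5000 + 0.5000
  = 1.0000 bits
H(A,B) = -[(3/16)·log₂(3/16) + (3/16)·log₂(3/16) + (1/4)·log₂(1/4) + (1/4)·log₂(1/4) + (1/16)·log₂(1/16) + (1/16)·log₂(1/16)]
  = 0.4528 + 0.4528 + 0.5000 + 0.5000 + 0.2500 + 0.2500
  = 2.4056 bits

I(A;B) = H(A) + H(B) - H(A,B)
  = 1.4056 + 1.0000 - 2.4056
  = 0.0000 bits

Both joint tables factor as the product of their marginals, so I(P;Q) = I(A;B) = 0 bits: neither is larger (both pairs are independent).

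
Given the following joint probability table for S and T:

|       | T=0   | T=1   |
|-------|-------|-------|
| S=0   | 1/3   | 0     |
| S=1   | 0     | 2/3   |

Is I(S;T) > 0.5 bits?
Marginal P(S) (row sums):
  P(S=0) = 1/3 + 0 = 1/3
  P(S=1) = 0 + 2/3 = 2/3
Marginal P(T) (column sums):
  P(T=0) = 1/3 + 0 = 1/3
  P(T=1) = 0 + 2/3 = 2/3

H(S) = -[(1/3)·log₂(1/3) + (2/3)·log₂(2/3)]
  = 0.5283 + 0.3900
  = 0.9183 bits
H(T) = -[(1/3)·log₂(1/3) + (2/3)·log₂(2/3)]
  = 0.5283 + 0.3900
  = 0.9183 bits
H(S,T) = -[(1/3)·log₂(1/3) + (2/3)·log₂(2/3)]
  = 0.5283 + 0.3900
  = 0.9183 bits

I(S;T) = H(S) + H(T) - H(S,T)
  = 0.9183 + 0.9183 - 0.9183
  = 0.9183 bits

Yes. I(S;T) = 0.9183 bits, which is > 0.5 bits.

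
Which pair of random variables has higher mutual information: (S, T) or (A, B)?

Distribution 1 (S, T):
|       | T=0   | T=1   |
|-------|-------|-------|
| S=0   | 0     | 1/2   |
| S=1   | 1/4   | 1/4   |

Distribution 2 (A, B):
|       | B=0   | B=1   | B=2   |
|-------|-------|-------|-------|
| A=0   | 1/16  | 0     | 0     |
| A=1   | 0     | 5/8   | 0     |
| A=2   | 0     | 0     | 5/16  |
Distribution 1 (S, T):
Marginal P(S) (row sums):
  P(S=0) = 0 + 1/2 = 1/2
  P(S=1) = 1/4 + 1/4 = 1/2
Marginal P(T) (column sums):
  P(T=0) = 0 + 1/4 = 1/4
  P(T=1) = 1/2 + 1/4 = 3/4

H(S) = -[(1/2)·log₂(1/2) + (1/2)·log₂(1/2)]
  = 0.5000 + 0.5000
  = 1.0000 bits
H(T) = -[(1/4)·log₂(1/4) + (3/4)·log₂(3/4)]
  = 0.5000 + 0.3113
  = 0.8113 bits
H(S,T) = -[(1/2)·log₂(1/2) + (1/4)·log₂(1/4) + (1/4)·log₂(1/4)]
  = 0.5000 + 0.5000 + 0.5000
  = 1.5000 bits

I(S;T) = H(S) + H(T) - H(S,T)
  = 1.0000 + 0.8113 - 1.5000
  = 0.3113 bits

Distribution 2 (A, B):
Marginal P(A) (row sums):
  P(A=0) = 1/16 + 0 + 0 = 1/16
  P(A=1) = 0 + 5/8 + 0 = 5/8
  P(A=2) = 0 + 0 + 5/16 = 5/16
Marginal P(B) (column sums):
  P(B=0) = 1/16 + 0 + 0 = 1/16
  P(B=1) = 0 + 5/8 + 0 = 5/8
  P(B=2) = 0 + 0 + 5/16 = 5/16

H(A) = -[(1/16)·log₂(1/16) + (5/8)·log₂(5/8) + (5/16)·log₂(5/16)]
  = 0.2500 + 0.4238 + 0.5244
  = 1.1982 bits
H(B) = -[(1/16)·log₂(1/16) + (5/8)·log₂(5/8) + (5/16)·log₂(5/16)]
  = 0.2500 + 0.4238 + 0.5244
  = 1.1982 bits
H(A,B) = -[(1/16)·log₂(1/16) + (5/8)·log₂(5/8) + (5/16)·log₂(5/16)]
  = 0.2500 + 0.4238 + 0.5244
  = 1.1982 bits

I(A;B) = H(A) + H(B) - H(A,B)
  = 1.1982 + 1.1982 - 1.1982
  = 1.1982 bits

I(A;B) = 1.1982 bits > I(S;T) = 0.3113 bits, so (A, B) has the higher mutual information (stronger dependence).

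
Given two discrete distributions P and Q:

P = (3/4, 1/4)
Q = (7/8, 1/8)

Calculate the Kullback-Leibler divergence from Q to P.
D(P||Q) = Σ P(i) log₂(P(i)/Q(i))
  i=0: (3/4) × log₂((3/4)/(7/8)) = (3/4) × log₂(6/7) = -0.1668
  i=1: (1/4) × log₂((1/4)/(1/8)) = (1/4) × log₂(2) = 0.2500
D(P||Q) = -0.1668 + 0.2500
  = 0.0832 bits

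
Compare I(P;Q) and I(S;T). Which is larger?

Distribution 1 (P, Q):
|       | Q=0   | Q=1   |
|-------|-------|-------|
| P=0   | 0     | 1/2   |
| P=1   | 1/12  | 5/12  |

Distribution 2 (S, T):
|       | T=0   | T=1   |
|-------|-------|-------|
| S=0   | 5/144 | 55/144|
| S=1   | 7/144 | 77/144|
Distribution 1 (P, Q):
Marginal P(P) (row sums):
  P(P=0) = 0 + 1/2 = 1/2
  P(P=1) = 1/12 + 5/12 = 1/2
Marginal P(Q) (column sums):
  P(Q=0) = 0 + 1/12 = 1/12
  P(Q=1) = 1/2 + 5/12 = 11/12

H(P) = -[(1/2)·log₂(1/2) + (1/2)·log₂(1/2)]
  = 0.5000 + 0.5000
  = 1.0000 bits
H(Q) = -[(1/12)·log₂(1/12) + (11/12)·log₂(11/12)]
  = 0.2987 + 0.1151
  = 0.4138 bits
H(P,Q) = -[(1/2)·log₂(1/2) + (1/12)·log₂(1/12) + (5/12)·log₂(5/12)]
  = 0.5000 + 0.2987 + 0.5263
  = 1.3250 bits

I(P;Q) = H(P) + H(Q) - H(P,Q)
  = 1.0000 + 0.4138 - 1.3250
  = 0.0888 bits

Distribution 2 (S, T):
Marginal P(S) (row sums):
  P(S=0) = 5/144 + 55/144 = 5/12
  P(S=1) = 7/144 + 77/144 = 7/12
Marginal P(T) (column sums):
  P(T=0) = 5/144 + 7/144 = 1/12
  P(T=1) = 55/144 + 77/144 = 11/12

H(S) = -[(5/12)·log₂(5/12) + (7/12)·log₂(7/12)]
  = 0.5263 + 0.4536
  = 0.9799 bits
H(T) = -[(1/12)·log₂(1/12) + (11/12)·log₂(11/12)]
  = 0.2987 + 0.1151
  = 0.4138 bits
H(S,T) = -[(5/144)·log₂(5/144) + (55/144)·log₂(55/144) + (7/144)·log₂(7/144) + (77/144)·log₂(77/144)]
  = 0.1683 + 0.5304 + 0.2121 + 0.4829
  = 1.3937 bits

I(S;T) = H(S) + H(T) - H(S,T)
  = 0.9799 + 0.4138 - 1.3937
  = 0.0000 bits

I(P;Q) = 0.0888 bits > I(S;T) = 0.0000 bits, so (P, Q) has the higher mutual information (stronger dependence).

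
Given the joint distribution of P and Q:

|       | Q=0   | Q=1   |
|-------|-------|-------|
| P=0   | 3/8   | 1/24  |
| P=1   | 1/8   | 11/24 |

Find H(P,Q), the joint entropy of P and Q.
H(P,Q) = -Σ P(P,Q) log₂ P(P,Q), summed over the non-zero cells:
H(P,Q) = -[(3/8)·log₂(3/8) + (1/24)·log₂(1/24) + (1/8)·log₂(1/8) + (11/24)·log₂(11/24)]
  = 0.5306 + 0.1910 + 0.3750 + 0.5159
  = 1.6125 bits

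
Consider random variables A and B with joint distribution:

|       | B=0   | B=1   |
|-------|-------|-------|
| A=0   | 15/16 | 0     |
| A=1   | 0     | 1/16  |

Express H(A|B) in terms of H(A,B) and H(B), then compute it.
H(A|B) = H(A,B) - H(B)

Marginal P(B) (column sums):
  P(B=0) = 15/16 + 0 = 15/16
  P(B=1) = 0 + 1/16 = 1/16

H(A,B) = -[(15/16)·log₂(15/16) + (1/16)·log₂(1/16)]
  = 0.0873 + 0.2500
  = 0.3373 bits
H(B) = -[(15/16)·log₂(15/16) + (1/16)·log₂(1/16)]
  = 0.0873 + 0.2500
  = 0.3373 bits

H(A|B) = 0.3373 - 0.3373 = 0.0000 bits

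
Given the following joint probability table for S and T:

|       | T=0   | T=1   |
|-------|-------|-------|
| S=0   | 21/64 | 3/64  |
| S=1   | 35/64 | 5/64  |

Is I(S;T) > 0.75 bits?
Marginal P(S) (row sums):
  P(S=0) = 21/64 + 3/64 = 3/8
  P(S=1) = 35/64 + 5/64 = 5/8
Marginal P(T) (column sums):
  P(T=0) = 21/64 + 35/64 = 7/8
  P(T=1) = 3/64 + 5/64 = 1/8

H(S) = -[(3/8)·log₂(3/8) + (5/8)·log₂(5/8)]
  = 0.5306 + 0.4238
  = 0.9544 bits
H(T) = -[(7/8)·log₂(7/8) + (1/8)·log₂(1/8)]
  = 0.1686 + 0.3750
  = 0.5436 bits
H(S,T) = -[(21/64)·log₂(21/64) + (3/64)·log₂(3/64) + (35/64)·log₂(35/64) + (5/64)·log₂(5/64)]
  = 0.5275 + 0.2070 + 0.4762 + 0.2873
  = 1.4980 bits

I(S;T) = H(S) + H(T) - H(S,T)
  = 0.9544 + 0.5436 - 1.4980
  = 0.0000 bits

No. I(S;T) = 0.0000 bits, which is ≤ 0.75 bits.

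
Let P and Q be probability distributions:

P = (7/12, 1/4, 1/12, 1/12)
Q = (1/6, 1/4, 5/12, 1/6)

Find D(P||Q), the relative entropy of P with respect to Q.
D(P||Q) = Σ P(i) log₂(P(i)/Q(i))
  i=0: (7/12) × log₂((7/12)/(1/6)) = (7/12) × log₂(7/2) = 1.0543
  i=1: (1/4) × log₂((1/4)/(1/4)) = (1/4) × log₂(1) = 0.0000
  i=2: (1/12) × log₂((1/12)/(5/12)) = (1/12) × log₂(1/5) = -0.1935
  i=3: (1/12) × log₂((1/12)/(1/6)) = (1/12) × log₂(1/2) = -0.0833
D(P||Q) = 1.0543 + 0.0000 - 0.1935 - 0.0833
  = 0.7775 bits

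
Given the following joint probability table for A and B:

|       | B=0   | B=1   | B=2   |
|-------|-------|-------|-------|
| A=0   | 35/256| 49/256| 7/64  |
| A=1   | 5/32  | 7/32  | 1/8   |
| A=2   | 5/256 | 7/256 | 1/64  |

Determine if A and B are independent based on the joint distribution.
Marginal P(A) (row sums):
  P(A=0) = 35/256 + 49/256 + 7/64 = 7/16
  P(A=1) = 5/32 + 7/32 + 1/8 = 1/2
  P(A=2) = 5/256 + 7/256 + 1/64 = 1/16
Marginal P(B) (column sums):
  P(B=0) = 35/256 + 5/32 + 5/256 = 5/16
  P(B=1) = 49/256 + 7/32 + 7/256 = 7/16
  P(B=2) = 7/64 + 1/8 + 1/64 = 1/4

A and B are independent iff P(A=i,B=j) = P(A=i)·P(B=j) for every cell.
  P(A=0)·P(B=0) = 7/16 × 5/16 = 35/256 = P(A=0,B=0) ✓
  P(A=0)·P(B=1) = 7/16 × 7/16 = 49/256 = P(A=0,B=1) ✓
  P(A=0)·P(B=2) = 7/16 × 1/4 = 7/64 = P(A=0,B=2) ✓
  P(A=1)·P(B=0) = 1/2 × 5/16 = 5/32 = P(A=1,B=0) ✓
  P(A=1)·P(B=1) = 1/2 × 7/16 = 7/32 = P(A=1,B=1) ✓
  P(A=1)·P(B=2) = 1/2 × 1/4 = 1/8 = P(A=1,B=2) ✓
  P(A=2)·P(B=0) = 1/16 × 5/16 = 5/256 = P(A=2,B=0) ✓
  P(A=2)·P(B=1) = 1/16 × 7/16 = 7/256 = P(A=2,B=1) ✓
  P(A=2)·P(B=2) = 1/16 × 1/4 = 1/64 = P(A=2,B=2) ✓

Yes, A and B are independent: every cell factors, so I(A;B) = 0 bits.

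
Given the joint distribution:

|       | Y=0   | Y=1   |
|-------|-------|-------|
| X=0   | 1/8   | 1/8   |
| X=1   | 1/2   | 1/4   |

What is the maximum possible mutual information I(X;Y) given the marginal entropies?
The upper bound on mutual information is I(X;Y) ≤ min(H(X), H(Y)).

Marginal P(X) (row sums):
  P(X=0) = 1/8 + 1/8 = 1/4
  P(X=1) = 1/2 + 1/4 = 3/4
Marginal P(Y) (column sums):
  P(Y=0) = 1/8 + 1/2 = 5/8
  P(Y=1) = 1/8 + 1/4 = 3/8

H(X) = -[(1/4)·log₂(1/4) + (3/4)·log₂(3/4)]
  = 0.5000 + 0.3113
  = 0.8113 bits
H(Y) = -[(5/8)·log₂(5/8) + (3/8)·log₂(3/8)]
  = 0.4238 + 0.5306
  = 0.9544 bits

Maximum possible I(X;Y) = min(0.8113, 0.9544) = 0.8113 bits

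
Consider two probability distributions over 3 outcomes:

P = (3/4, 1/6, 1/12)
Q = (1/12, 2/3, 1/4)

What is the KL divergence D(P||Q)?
D(P||Q) = Σ P(i) log₂(P(i)/Q(i))
  i=0: (3/4) × log₂((3/4)/(1/12)) = (3/4) × log₂(9) = 2.3774
  i=1: (1/6) × log₂((1/6)/(2/3)) = (1/6) × log₂(1/4) = -0.3333
  i=2: (1/12) × log₂((1/12)/(1/4)) = (1/12) × log₂(1/3) = -0.1321
D(P||Q) = 2.3774 - 0.3333 - 0.1321
  = 1.9120 bits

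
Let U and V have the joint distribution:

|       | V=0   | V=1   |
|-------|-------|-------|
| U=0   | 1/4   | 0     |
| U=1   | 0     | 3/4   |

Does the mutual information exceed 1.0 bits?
Marginal P(U) (row sums):
  P(U=0) = 1/4 + 0 = 1/4
  P(U=1) = 0 + 3/4 = 3/4
Marginal P(V) (column sums):
  P(V=0) = 1/4 + 0 = 1/4
  P(V=1) = 0 + 3/4 = 3/4

H(U) = -[(1/4)·log₂(1/4) + (3/4)·log₂(3/4)]
  = 0.5000 + 0.3113
  = 0.8113 bits
H(V) = -[(1/4)·log₂(1/4) + (3/4)·log₂(3/4)]
  = 0.5000 + 0.3113
  = 0.8113 bits
H(U,V) = -[(1/4)·log₂(1/4) + (3/4)·log₂(3/4)]
  = 0.5000 + 0.3113
  = 0.8113 bits

I(U;V) = H(U) + H(V) - H(U,V)
  = 0.8113 + 0.8113 - 0.8113
  = 0.8113 bits

No. I(U;V) = 0.8113 bits, which is ≤ 1.0 bits.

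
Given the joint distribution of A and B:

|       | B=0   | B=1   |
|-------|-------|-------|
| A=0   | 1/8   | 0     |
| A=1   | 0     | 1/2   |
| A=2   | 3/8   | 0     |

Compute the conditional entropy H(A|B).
Marginal P(B) (column sums):
  P(B=0) = 1/8 + 0 + 3/8 = 1/2
  P(B=1) = 0 + 1/2 + 0 = 1/2

H(A|B) = -Σ P(A,B)·log₂ P(A|B), where P(A|B) = P(A,B) / P(B)
  (cells with P(A,B) = 0 contribute 0)
  (A=0,B=0): P(A|B) = (1/8)/(1/2) = 1/4;  -(1/8)·log₂(1/4) = 0.2500
  (A=1,B=1): P(A|B) = (1/2)/(1/2) = 1;  -(1/2)·log₂(1) = 0.0000
  (A=2,B=0): P(A|B) = (3/8)/(1/2) = 3/4;  -(3/8)·log₂(3/4) = 0.1556
H(A|B) = 0.2500 + 0.0000 + 0.1556
  = 0.4056 bits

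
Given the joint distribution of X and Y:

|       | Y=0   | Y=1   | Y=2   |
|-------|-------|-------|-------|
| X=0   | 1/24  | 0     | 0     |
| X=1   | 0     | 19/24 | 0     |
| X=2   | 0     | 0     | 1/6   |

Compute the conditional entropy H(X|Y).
Marginal P(Y) (column sums):
  P(Y=0) = 1/24 + 0 + 0 = 1/24
  P(Y=1) = 0 + 19/24 + 0 = 19/24
  P(Y=2) = 0 + 0 + 1/6 = 1/6

H(X|Y) = -Σ P(X,Y)·log₂ P(X|Y), where P(X|Y) = P(X,Y) / P(Y)
  (cells with P(X,Y) = 0 contribute 0)
  (X=0,Y=0): P(X|Y) = (1/24)/(1/24) = 1;  -(1/24)·log₂(1) = 0.0000
  (X=1,Y=1): P(X|Y) = (19/24)/(19/24) = 1;  -(19/24)·log₂(1) = 0.0000
  (X=2,Y=2): P(X|Y) = (1/6)/(1/6) = 1;  -(1/6)·log₂(1) = 0.0000
H(X|Y) = 0.0000 + 0.0000 + 0.0000
  = 0.0000 bits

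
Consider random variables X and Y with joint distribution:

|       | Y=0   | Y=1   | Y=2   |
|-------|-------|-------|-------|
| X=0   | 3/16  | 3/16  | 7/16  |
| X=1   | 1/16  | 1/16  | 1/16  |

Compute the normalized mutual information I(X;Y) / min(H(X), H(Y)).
Marginal P(X) (row sums):
  P(X=0) = 3/16 + 3/16 + 7/16 = 13/16
  P(X=1) = 1/16 + 1/16 + 1/16 = 3/16
Marginal P(Y) (column sums):
  P(Y=0) = 3/16 + 1/16 = 1/4
  P(Y=1) = 3/16 + 1/16 = 1/4
  P(Y=2) = 7/16 + 1/16 = 1/2

H(X) = -[(13/16)·log₂(13/16) + (3/16)·log₂(3/16)]
  = 0.2434 + 0.4528
  = 0.6962 bits
H(Y) = -[(1/4)·log₂(1/4) + (1/4)·log₂(1/4) + (1/2)·log₂(1/2)]
  = 0.5000 + 0.5000 + 0.5000
  = 1.5000 bits
H(X,Y) = -[(3/16)·log₂(3/16) + (3/16)·log₂(3/16) + (7/16)·log₂(7/16) + (1/16)·log₂(1/16) + (1/16)·log₂(1/16) + (1/16)·log₂(1/16)]
  = 0.4528 + 0.4528 + 0.5218 + 0.2500 + 0.2500 + 0.2500
  = 2.1774 bits

I(X;Y) = H(X) + H(Y) - H(X,Y)
  = 0.6962 + 1.5000 - 2.1774
  = 0.0188 bits

min(H(X), H(Y)) = min(0.6962, 1.5000) = 0.6962 bits
Normalized MI = 0.0188 / 0.6962 = 0.0270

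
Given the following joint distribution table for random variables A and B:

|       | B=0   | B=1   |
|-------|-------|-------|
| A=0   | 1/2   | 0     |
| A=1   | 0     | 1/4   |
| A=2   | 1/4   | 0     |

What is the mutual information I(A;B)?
Marginal P(A) (row sums):
  P(A=0) = 1/2 + 0 = 1/2
  P(A=1) = 0 + 1/4 = 1/4
  P(A=2) = 1/4 + 0 = 1/4
Marginal P(B) (column sums):
  P(B=0) = 1/2 + 0 + 1/4 = 3/4
  P(B=1) = 0 + 1/4 + 0 = 1/4

H(A) = -[(1/2)·log₂(1/2) + (1/4)·log₂(1/4) + (1/4)·log₂(1/4)]
  = 0.5000 + 0.5000 + 0.5000
  = 1.5000 bits
H(B) = -[(3/4)·log₂(3/4) + (1/4)·log₂(1/4)]
  = 0.3113 + 0.5000
  = 0.8113 bits
H(A,B) = -[(1/2)·log₂(1/2) + (1/4)·log₂(1/4) + (1/4)·log₂(1/4)]
  = 0.5000 + 0.5000 + 0.5000
  = 1.5000 bits

I(A;B) = H(A) + H(B) - H(A,B)
  = 1.5000 + 0.8113 - 1.5000
  = 0.8113 bits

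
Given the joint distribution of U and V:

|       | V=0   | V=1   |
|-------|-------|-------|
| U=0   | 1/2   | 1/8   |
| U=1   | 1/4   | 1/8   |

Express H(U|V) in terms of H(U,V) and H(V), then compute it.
H(U|V) = H(U,V) - H(V)

Marginal P(V) (column sums):
  P(V=0) = 1/2 + 1/4 = 3/4
  P(V=1) = 1/8 + 1/8 = 1/4

H(U,V) = -[(1/2)·log₂(1/2) + (1/8)·log₂(1/8) + (1/4)·log₂(1/4) + (1/8)·log₂(1/8)]
  = 0.5000 + 0.3750 + 0.5000 + 0.3750
  = 1.7500 bits
H(V) = -[(3/4)·log₂(3/4) + (1/4)·log₂(1/4)]
  = 0.3113 + 0.5000
  = 0.8113 bits

H(U|V) = 1.7500 - 0.8113 = 0.9387 bits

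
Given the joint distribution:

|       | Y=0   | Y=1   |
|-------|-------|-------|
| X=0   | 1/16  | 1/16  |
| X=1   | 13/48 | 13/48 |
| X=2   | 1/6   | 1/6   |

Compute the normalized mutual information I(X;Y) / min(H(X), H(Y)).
Marginal P(X) (row sums):
  P(X=0) = 1/16 + 1/16 = 1/8
  P(X=1) = 13/48 + 13/48 = 13/24
  P(X=2) = 1/6 + 1/6 = 1/3
Marginal P(Y) (column sums):
  P(Y=0) = 1/16 + 13/48 + 1/6 = 1/2
  P(Y=1) = 1/16 + 13/48 + 1/6 = 1/2

H(X) = -[(1/8)·log₂(1/8) + (13/24)·log₂(13/24) + (1/3)·log₂(1/3)]
  = 0.3750 + 0.4791 + 0.5283
  = 1.3824 bits
H(Y) = -[(1/2)·log₂(1/2) + (1/2)·log₂(1/2)]
  = 0.5000 + 0.5000
  = 1.0000 bits
H(X,Y) = -[(1/16)·log₂(1/16) + (1/16)·log₂(1/16) + (13/48)·log₂(13/48) + (13/48)·log₂(13/48) + (1/6)·log₂(1/6) + (1/6)·log₂(1/6)]
  = 0.2500 + 0.2500 + 0.5104 + 0.5104 + 0.4308 + 0.4308
  = 2.3824 bits

I(X;Y) = H(X) + H(Y) - H(X,Y)
  = 1.3824 + 1.0000 - 2.3824
  = 0.0000 bits

min(H(X), H(Y)) = min(1.3824, 1.0000) = 1.0000 bits
Normalized MI = 0.0000 / 1.0000 = 0.0000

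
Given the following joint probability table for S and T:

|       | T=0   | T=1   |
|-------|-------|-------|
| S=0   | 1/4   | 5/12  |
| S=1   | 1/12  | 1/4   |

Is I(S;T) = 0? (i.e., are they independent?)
Marginal P(S) (row sums):
  P(S=0) = 1/4 + 5/12 = 2/3
  P(S=1) = 1/12 + 1/4 = 1/3
Marginal P(T) (column sums):
  P(T=0) = 1/4 + 1/12 = 1/3
  P(T=1) = 5/12 + 1/4 = 2/3

S and T are independent iff P(S=i,T=j) = P(S=i)·P(T=j) for every cell.
  P(S=0)·P(T=0) = 2/3 × 1/3 = 2/9, but P(S=0,T=0) = 1/4 ✗

No, S and T are not independent. Quantitatively, I(S;T) > 0:

H(S) = -[(2/3)·log₂(2/3) + (1/3)·log₂(1/3)]
  = 0.3900 + 0.5283
  = 0.9183 bits
H(T) = -[(1/3)·log₂(1/3) + (2/3)·log₂(2/3)]
  = 0.5283 + 0.3900
  = 0.9183 bits
H(S,T) = -[(1/4)·log₂(1/4) + (5/12)·log₂(5/12) + (1/12)·log₂(1/12) + (1/4)·log₂(1/4)]
  = 0.5000 + 0.5263 + 0.2987 + 0.5000
  = 1.8250 bits
I(S;T) = H(S) + H(T) - H(S,T) = 0.9183 + 0.9183 - 1.8250 = 0.0116 bits > 0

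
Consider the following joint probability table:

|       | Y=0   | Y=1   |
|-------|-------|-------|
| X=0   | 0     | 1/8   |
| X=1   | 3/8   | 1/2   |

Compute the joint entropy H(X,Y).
H(X,Y) = -Σ P(X,Y) log₂ P(X,Y), summed over the non-zero cells:
H(X,Y) = -[(1/8)·log₂(1/8) + (3/8)·log₂(3/8) + (1/2)·log₂(1/2)]
  = 0.3750 + 0.5306 + 0.5000
  = 1.4056 bits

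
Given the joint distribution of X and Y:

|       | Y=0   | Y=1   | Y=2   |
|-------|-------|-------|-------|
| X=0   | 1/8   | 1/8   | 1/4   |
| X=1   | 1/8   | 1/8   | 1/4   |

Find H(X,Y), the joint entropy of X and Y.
H(X,Y) = -Σ P(X,Y) log₂ P(X,Y), summed over the non-zero cells:
H(X,Y) = -[(1/8)·log₂(1/8) + (1/8)·log₂(1/8) + (1/4)·log₂(1/4) + (1/8)·log₂(1/8) + (1/8)·log₂(1/8) + (1/4)·log₂(1/4)]
  = 0.3750 + 0.3750 + 0.5000 + 0.3750 + 0.3750 + 0.5000
  = 2.5000 bits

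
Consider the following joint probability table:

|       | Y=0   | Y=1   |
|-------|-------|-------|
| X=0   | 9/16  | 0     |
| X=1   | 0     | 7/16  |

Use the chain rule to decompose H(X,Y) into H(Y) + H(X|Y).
By the chain rule: H(X,Y) = H(Y) + H(X|Y)

Marginal P(Y) (column sums):
  P(Y=0) = 9/16 + 0 = 9/16
  P(Y=1) = 0 + 7/16 = 7/16
H(Y) = -[(9/16)·log₂(9/16) + (7/16)·log₂(7/16)]
  = 0.4669 + 0.5218
  = 0.9887 bits
H(X|Y) = -Σ P(X,Y)·log₂ P(X|Y), where P(X|Y) = P(X,Y) / P(Y)
  (cells with P(X,Y) = 0 contribute 0)
  (X=0,Y=0): P(X|Y) = (9/16)/(9/16) = 1;  -(9/16)·log₂(1) = 0.0000
  (X=1,Y=1): P(X|Y) = (7/16)/(7/16) = 1;  -(7/16)·log₂(1) = 0.0000
H(X|Y) = 0.0000 + 0.0000
  = 0.0000 bits

H(X,Y) = H(Y) + H(X|Y) = 0.9887 + 0.0000 = 0.9887 bits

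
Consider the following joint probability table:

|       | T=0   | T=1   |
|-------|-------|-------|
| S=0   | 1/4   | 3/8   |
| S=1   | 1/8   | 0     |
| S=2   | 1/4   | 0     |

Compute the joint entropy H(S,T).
H(S,T) = -Σ P(S,T) log₂ P(S,T), summed over the non-zero cells:
H(S,T) = -[(1/4)·log₂(1/4) + (3/8)·log₂(3/8) + (1/8)·log₂(1/8) + (1/4)·log₂(1/4)]
  = 0.5000 + 0.5306 + 0.3750 + 0.5000
  = 1.9056 bits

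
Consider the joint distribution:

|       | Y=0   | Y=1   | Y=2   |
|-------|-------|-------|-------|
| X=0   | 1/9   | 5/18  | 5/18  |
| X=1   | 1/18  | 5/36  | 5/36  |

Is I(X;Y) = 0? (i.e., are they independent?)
Marginal P(X) (row sums):
  P(X=0) = 1/9 + 5/18 + 5/18 = 2/3
  P(X=1) = 1/18 + 5/36 + 5/36 = 1/3
Marginal P(Y) (column sums):
  P(Y=0) = 1/9 + 1/18 = 1/6
  P(Y=1) = 5/18 + 5/36 = 5/12
  P(Y=2) = 5/18 + 5/36 = 5/12

X and Y are independent iff P(X=i,Y=j) = P(X=i)·P(Y=j) for every cell.
  P(X=0)·P(Y=0) = 2/3 × 1/6 = 1/9 = P(X=0,Y=0) ✓
  P(X=0)·P(Y=1) = 2/3 × 5/12 = 5/18 = P(X=0,Y=1) ✓
  P(X=0)·P(Y=2) = 2/3 × 5/12 = 5/18 = P(X=0,Y=2) ✓
  P(X=1)·P(Y=0) = 1/3 × 1/6 = 1/18 = P(X=1,Y=0) ✓
  P(X=1)·P(Y=1) = 1/3 × 5/12 = 5/36 = P(X=1,Y=1) ✓
  P(X=1)·P(Y=2) = 1/3 × 5/12 = 5/36 = P(X=1,Y=2) ✓

Yes, X and Y are independent: every cell factors, so I(X;Y) = 0 bits.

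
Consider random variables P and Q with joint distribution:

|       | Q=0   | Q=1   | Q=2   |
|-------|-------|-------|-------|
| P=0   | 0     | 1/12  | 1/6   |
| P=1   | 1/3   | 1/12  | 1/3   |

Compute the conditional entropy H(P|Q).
Marginal P(Q) (column sums):
  P(Q=0) = 0 + 1/3 = 1/3
  P(Q=1) = 1/12 + 1/12 = 1/6
  P(Q=2) = 1/6 + 1/3 = 1/2

H(P|Q) = -Σ P(P,Q)·log₂ P(P|Q), where P(P|Q) = P(P,Q) / P(Q)
  (cells with P(P,Q) = 0 contribute 0)
  (P=0,Q=1): P(P|Q) = (1/12)/(1/6) = 1/2;  -(1/12)·log₂(1/2) = 0.0833
  (P=0,Q=2): P(P|Q) = (1/6)/(1/2) = 1/3;  -(1/6)·log₂(1/3) = 0.2642
  (P=1,Q=0): P(P|Q) = (1/3)/(1/3) = 1;  -(1/3)·log₂(1) = 0.0000
  (P=1,Q=1): P(P|Q) = (1/12)/(1/6) = 1/2;  -(1/12)·log₂(1/2) = 0.0833
  (P=1,Q=2): P(P|Q) = (1/3)/(1/2) = 2/3;  -(1/3)·log₂(2/3) = 0.1950
H(P|Q) = 0.0833 + 0.2642 + 0.0000 + 0.0833 + 0.1950
  = 0.6258 bits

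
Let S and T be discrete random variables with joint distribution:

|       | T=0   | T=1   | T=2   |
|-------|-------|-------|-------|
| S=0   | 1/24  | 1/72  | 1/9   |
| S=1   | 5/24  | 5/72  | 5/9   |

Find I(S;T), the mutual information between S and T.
Marginal P(S) (row sums):
  P(S=0) = 1/24 + 1/72 + 1/9 = 1/6
  P(S=1) = 5/24 + 5/72 + 5/9 = 5/6
Marginal P(T) (column sums):
  P(T=0) = 1/24 + 5/24 = 1/4
  P(T=1) = 1/72 + 5/72 = 1/12
  P(T=2) = 1/9 + 5/9 = 2/3

H(S) = -[(1/6)·log₂(1/6) + (5/6)·log₂(5/6)]
  = 0.4308 + 0.2192
  = 0.6500 bits
H(T) = -[(1/4)·log₂(1/4) + (1/12)·log₂(1/12) + (2/3)·log₂(2/3)]
  = 0.5000 + 0.2987 + 0.3900
  = 1.1887 bits
H(S,T) = -[(1/24)·log₂(1/24) + (1/72)·log₂(1/72) + (1/9)·log₂(1/9) + (5/24)·log₂(5/24) + (5/72)·log₂(5/72) + (5/9)·log₂(5/9)]
  = 0.1910 + 0.0857 + 0.3522 + 0.4715 + 0.2672 + 0.4711
  = 1.8387 bits

I(S;T) = H(S) + H(T) - H(S,T)
  = 0.6500 + 1.1887 - 1.8387
  = 0.0000 bits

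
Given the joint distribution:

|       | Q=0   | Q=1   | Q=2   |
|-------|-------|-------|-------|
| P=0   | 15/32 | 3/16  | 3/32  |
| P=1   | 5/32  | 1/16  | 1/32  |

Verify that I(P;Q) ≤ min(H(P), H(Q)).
Marginal P(P) (row sums):
  P(P=0) = 15/32 + 3/16 + 3/32 = 3/4
  P(P=1) = 5/32 + 1/16 + 1/32 = 1/4
Marginal P(Q) (column sums):
  P(Q=0) = 15/32 + 5/32 = 5/8
  P(Q=1) = 3/16 + 1/16 = 1/4
  P(Q=2) = 3/32 + 1/32 = 1/8

H(P) = -[(3/4)·log₂(3/4) + (1/4)·log₂(1/4)]
  = 0.3113 + 0.5000
  = 0.8113 bits
H(Q) = -[(5/8)·log₂(5/8) + (1/4)·log₂(1/4) + (1/8)·log₂(1/8)]
  = 0.4238 + 0.5000 + 0.3750
  = 1.2988 bits
H(P,Q) = -[(15/32)·log₂(15/32) + (3/16)·log₂(3/16) + (3/32)·log₂(3/32) + (5/32)·log₂(5/32) + (1/16)·log₂(1/16) + (1/32)·log₂(1/32)]
  = 0.5124 + 0.4528 + 0.3202 + 0.4184 + 0.2500 + 0.1563
  = 2.1101 bits

I(P;Q) = H(P) + H(Q) - H(P,Q)
  = 0.8113 + 1.2988 - 2.1101
  = 0.0000 bits

min(H(P), H(Q)) = min(0.8113, 1.2988) = 0.8113 bits
Since 0.0000 ≤ 0.8113, the bound is satisfied ✓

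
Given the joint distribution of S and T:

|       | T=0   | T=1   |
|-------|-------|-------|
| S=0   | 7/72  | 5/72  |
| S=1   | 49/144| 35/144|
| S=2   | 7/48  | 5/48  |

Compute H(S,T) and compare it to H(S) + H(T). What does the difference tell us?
Marginal P(S) (row sums):
  P(S=0) = 7/72 + 5/72 = 1/6
  P(S=1) = 49/144 + 35/144 = 7/12
  P(S=2) = 7/48 + 5/48 = 1/4
Marginal P(T) (column sums):
  P(T=0) = 7/72 + 49/144 + 7/48 = 7/12
  P(T=1) = 5/72 + 35/144 + 5/48 = 5/12

H(S,T) = -[(7/72)·log₂(7/72) + (5/72)·log₂(5/72) + (49/144)·log₂(49/144) + (35/144)·log₂(35/144) + (7/48)·log₂(7/48) + (5/48)·log₂(5/48)]
  = 0.3269 + 0.2672 + 0.5292 + 0.4960 + 0.4051 + 0.3399
  = 2.3643 bits
H(S) = -[(1/6)·log₂(1/6) + (7/12)·log₂(7/12) + (1/4)·log₂(1/4)]
  = 0.4308 + 0.4536 + 0.5000
  = 1.3844 bits
H(T) = -[(7/12)·log₂(7/12) + (5/12)·log₂(5/12)]
  = 0.4536 + 0.5263
  = 0.9799 bits

H(S) + H(T) = 1.3844 + 0.9799 = 2.3643 bits
Difference: H(S) + H(T) - H(S,T) = 2.3643 - 2.3643 = 0.0000 bits = I(S;T)

The difference is the mutual information; it is 0 here, so S and T are independent (the joint entropy equals the sum of the marginal entropies).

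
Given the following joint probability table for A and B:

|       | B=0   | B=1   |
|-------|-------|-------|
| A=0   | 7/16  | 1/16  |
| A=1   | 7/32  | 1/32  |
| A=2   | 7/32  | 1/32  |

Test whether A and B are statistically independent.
Marginal P(A) (row sums):
  P(A=0) = 7/16 + 1/16 = 1/2
  P(A=1) = 7/32 + 1/32 = 1/4
  P(A=2) = 7/32 + 1/32 = 1/4
Marginal P(B) (column sums):
  P(B=0) = 7/16 + 7/32 + 7/32 = 7/8
  P(B=1) = 1/16 + 1/32 + 1/32 = 1/8

A and B are independent iff P(A=i,B=j) = P(A=i)·P(B=j) for every cell.
  P(A=0)·P(B=0) = 1/2 × 7/8 = 7/16 = P(A=0,B=0) ✓
  P(A=0)·P(B=1) = 1/2 × 1/8 = 1/16 = P(A=0,B=1) ✓
  P(A=1)·P(B=0) = 1/4 × 7/8 = 7/32 = P(A=1,B=0) ✓
  P(A=1)·P(B=1) = 1/4 × 1/8 = 1/32 = P(A=1,B=1) ✓
  P(A=2)·P(B=0) = 1/4 × 7/8 = 7/32 = P(A=2,B=0) ✓
  P(A=2)·P(B=1) = 1/4 × 1/8 = 1/32 = P(A=2,B=1) ✓

Yes, A and B are independent: every cell factors, so I(A;B) = 0 bits.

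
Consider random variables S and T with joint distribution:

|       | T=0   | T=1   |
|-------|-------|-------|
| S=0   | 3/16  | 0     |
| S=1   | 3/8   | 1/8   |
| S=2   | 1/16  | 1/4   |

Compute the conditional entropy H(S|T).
Marginal P(T) (column sums):
  P(T=0) = 3/16 + 3/8 + 1/16 = 5/8
  P(T=1) = 0 + 1/8 + 1/4 = 3/8

H(S|T) = -Σ P(S,T)·log₂ P(S|T), where P(S|T) = P(S,T) / P(T)
  (cells with P(S,T) = 0 contribute 0)
  (S=0,T=0): P(S|T) = (3/16)/(5/8) = 3/10;  -(3/16)·log₂(3/10) = 0.3257
  (S=1,T=0): P(S|T) = (3/8)/(5/8) = 3/5;  -(3/8)·log₂(3/5) = 0.2764
  (S=1,T=1): P(S|T) = (1/8)/(3/8) = 1/3;  -(1/8)·log₂(1/3) = 0.1981
  (S=2,T=0): P(S|T) = (1/16)/(5/8) = 1/10;  -(1/16)·log₂(1/10) = 0.2076
  (S=2,T=1): P(S|T) = (1/4)/(3/8) = 2/3;  -(1/4)·log₂(2/3) = 0.1462
H(S|T) = 0.3257 + 0.2764 + 0.1981 + 0.2076 + 0.1462
  = 1.1540 bits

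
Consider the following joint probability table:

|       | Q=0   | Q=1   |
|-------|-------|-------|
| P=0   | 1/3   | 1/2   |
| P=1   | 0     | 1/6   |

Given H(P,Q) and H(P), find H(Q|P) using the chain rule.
From the chain rule: H(P,Q) = H(P) + H(Q|P)
Therefore: H(Q|P) = H(P,Q) - H(P)

H(P,Q) = -[(1/3)·log₂(1/3) + (1/2)·log₂(1/2) + (1/6)·log₂(1/6)]
  = 0.5283 + 0.5000 + 0.4308
  = 1.4591 bits
Marginal P(P) (row sums):
  P(P=0) = 1/3 + 1/2 = 5/6
  P(P=1) = 0 + 1/6 = 1/6
H(P) = -[(5/6)·log₂(5/6) + (1/6)·log₂(1/6)]
  = 0.2192 + 0.4308
  = 0.6500 bits

H(Q|P) = 1.4591 - 0.6500 = 0.8091 bits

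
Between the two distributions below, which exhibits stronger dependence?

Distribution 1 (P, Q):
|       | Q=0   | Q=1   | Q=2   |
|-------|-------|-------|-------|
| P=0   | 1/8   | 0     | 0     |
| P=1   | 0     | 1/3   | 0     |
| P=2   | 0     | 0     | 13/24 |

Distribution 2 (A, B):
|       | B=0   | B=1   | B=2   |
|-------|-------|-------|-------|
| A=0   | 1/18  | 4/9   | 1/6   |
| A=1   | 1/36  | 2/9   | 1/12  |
Distribution 1 (P, Q):
Marginal P(P) (row sums):
  P(P=0) = 1/8 + 0 + 0 = 1/8
  P(P=1) = 0 + 1/3 + 0 = 1/3
  P(P=2) = 0 + 0 + 13/24 = 13/24
Marginal P(Q) (column sums):
  P(Q=0) = 1/8 + 0 + 0 = 1/8
  P(Q=1) = 0 + 1/3 + 0 = 1/3
  P(Q=2) = 0 + 0 + 13/24 = 13/24

H(P) = -[(1/8)·log₂(1/8) + (1/3)·log₂(1/3) + (13/24)·log₂(13/24)]
  = 0.3750 + 0.5283 + 0.4791
  = 1.3824 bits
H(Q) = -[(1/8)·log₂(1/8) + (1/3)·log₂(1/3) + (13/24)·log₂(13/24)]
  = 0.3750 + 0.5283 + 0.4791
  = 1.3824 bits
H(P,Q) = -[(1/8)·log₂(1/8) + (1/3)·log₂(1/3) + (13/24)·log₂(13/24)]
  = 0.3750 + 0.5283 + 0.4791
  = 1.3824 bits

I(P;Q) = H(P) + H(Q) - H(P,Q)
  = 1.3824 + 1.3824 - 1.3824
  = 1.3824 bits

Distribution 2 (A, B):
Marginal P(A) (row sums):
  P(A=0) = 1/18 + 4/9 + 1/6 = 2/3
  P(A=1) = 1/36 + 2/9 + 1/12 = 1/3
Marginal P(B) (column sums):
  P(B=0) = 1/18 + 1/36 = 1/12
  P(B=1) = 4/9 + 2/9 = 2/3
  P(B=2) = 1/6 + 1/12 = 1/4

H(A) = -[(2/3)·log₂(2/3) + (1/3)·log₂(1/3)]
  = 0.3900 + 0.5283
  = 0.9183 bits
H(B) = -[(1/12)·log₂(1/12) + (2/3)·log₂(2/3) + (1/4)·log₂(1/4)]
  = 0.2987 + 0.3900 + 0.5000
  = 1.1887 bits
H(A,B) = -[(1/18)·log₂(1/18) + (4/9)·log₂(4/9) + (1/6)·log₂(1/6) + (1/36)·log₂(1/36) + (2/9)·log₂(2/9) + (1/12)·log₂(1/12)]
  = 0.2317 + 0.5200 + 0.4308 + 0.1436 + 0.4822 + 0.2987
  = 2.1070 bits

I(A;B) = H(A) + H(B) - H(A,B)
  = 0.9183 + 1.1887 - 2.1070
  = 0.0000 bits

I(P;Q) = 1.3824 bits > I(A;B) = 0.0000 bits, so (P, Q) has the higher mutual information (stronger dependence).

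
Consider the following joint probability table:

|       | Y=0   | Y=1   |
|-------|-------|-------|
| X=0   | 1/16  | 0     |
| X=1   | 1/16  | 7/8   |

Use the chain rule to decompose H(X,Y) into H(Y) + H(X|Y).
By the chain rule: H(X,Y) = H(Y) + H(X|Y)

Marginal P(Y) (column sums):
  P(Y=0) = 1/16 + 1/16 = 1/8
  P(Y=1) = 0 + 7/8 = 7/8
H(Y) = -[(1/8)·log₂(1/8) + (7/8)·log₂(7/8)]
  = 0.3750 + 0.1686
  = 0.5436 bits
H(X|Y) = -Σ P(X,Y)·log₂ P(X|Y), where P(X|Y) = P(X,Y) / P(Y)
  (cells with P(X,Y) = 0 contribute 0)
  (X=0,Y=0): P(X|Y) = (1/16)/(1/8) = 1/2;  -(1/16)·log₂(1/2) = 0.0625
  (X=1,Y=0): P(X|Y) = (1/16)/(1/8) = 1/2;  -(1/16)·log₂(1/2) = 0.0625
  (X=1,Y=1): P(X|Y) = (7/8)/(7/8) = 1;  -(7/8)·log₂(1) = 0.0000
H(X|Y) = 0.0625 + 0.0625 + 0.0000
  = 0.1250 bits

H(X,Y) = H(Y) + H(X|Y) = 0.5436 + 0.1250 = 0.6686 bits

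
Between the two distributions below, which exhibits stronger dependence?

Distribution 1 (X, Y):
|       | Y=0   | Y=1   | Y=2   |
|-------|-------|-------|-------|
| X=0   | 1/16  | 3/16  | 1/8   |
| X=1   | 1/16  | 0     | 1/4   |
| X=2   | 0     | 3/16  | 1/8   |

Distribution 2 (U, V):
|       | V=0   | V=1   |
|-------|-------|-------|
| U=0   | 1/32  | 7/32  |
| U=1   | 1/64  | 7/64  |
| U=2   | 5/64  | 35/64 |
Distribution 1 (X, Y):
Marginal P(X) (row sums):
  P(X=0) = 1/16 + 3/16 + 1/8 = 3/8
  P(X=1) = 1/16 + 0 + 1/4 = 5/16
  P(X=2) = 0 + 3/16 + 1/8 = 5/16
Marginal P(Y) (column sums):
  P(Y=0) = 1/16 + 1/16 + 0 = 1/8
  P(Y=1) = 3/16 + 0 + 3/16 = 3/8
  P(Y=2) = 1/8 + 1/4 + 1/8 = 1/2

H(X) = -[(3/8)·log₂(3/8) + (5/16)·log₂(5/16) + (5/16)·log₂(5/16)]
  = 0.5306 + 0.5244 + 0.5244
  = 1.5794 bits
H(Y) = -[(1/8)·log₂(1/8) + (3/8)·log₂(3/8) + (1/2)·log₂(1/2)]
  = 0.3750 + 0.5306 + 0.5000
  = 1.4056 bits
H(X,Y) = -[(1/16)·log₂(1/16) + (3/16)·log₂(3/16) + (1/8)·log₂(1/8) + (1/16)·log₂(1/16) + (1/4)·log₂(1/4) + (3/16)·log₂(3/16) + (1/8)·log₂(1/8)]
  = 0.2500 + 0.4528 + 0.3750 + 0.2500 + 0.5000 + 0.4528 + 0.3750
  = 2.6556 bits

I(X;Y) = H(X) + H(Y) - H(X,Y)
  = 1.5794 + 1.4056 - 2.6556
  = 0.3294 bits

Distribution 2 (U, V):
Marginal P(U) (row sums):
  P(U=0) = 1/32 + 7/32 = 1/4
  P(U=1) = 1/64 + 7/64 = 1/8
  P(U=2) = 5/64 + 35/64 = 5/8
Marginal P(V) (column sums):
  P(V=0) = 1/32 + 1/64 + 5/64 = 1/8
  P(V=1) = 7/32 + 7/64 + 35/64 = 7/8

H(U) = -[(1/4)·log₂(1/4) + (1/8)·log₂(1/8) + (5/8)·log₂(5/8)]
  = 0.5000 + 0.3750 + 0.4238
  = 1.2988 bits
H(V) = -[(1/8)·log₂(1/8) + (7/8)·log₂(7/8)]
  = 0.3750 + 0.1686
  = 0.5436 bits
H(U,V) = -[(1/32)·log₂(1/32) + (7/32)·log₂(7/32) + (1/64)·log₂(1/64) + (7/64)·log₂(7/64) + (5/64)·log₂(5/64) + (35/64)·log₂(35/64)]
  = 0.1563 + 0.4796 + 0.0938 + 0.3492 + 0.2873 + 0.4762
  = 1.8424 bits

I(U;V) = H(U) + H(V) - H(U,V)
  = 1.2988 + 0.5436 - 1.8424
  = 0.0000 bits

I(X;Y) = 0.3294 bits > I(U;V) = 0.0000 bits, so (X, Y) has the higher mutual information (stronger dependence).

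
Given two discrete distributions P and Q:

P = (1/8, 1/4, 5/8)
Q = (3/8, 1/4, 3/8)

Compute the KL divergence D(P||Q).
D(P||Q) = Σ P(i) log₂(P(i)/Q(i))
  i=0: (1/8) × log₂((1/8)/(3/8)) = (1/8) × log₂(1/3) = -0.1981
  i=1: (1/4) × log₂((1/4)/(1/4)) = (1/4) × log₂(1) = 0.0000
  i=2: (5/8) × log₂((5/8)/(3/8)) = (5/8) × log₂(5/3) = 0.4606
D(P||Q) = -0.1981 + 0.0000 + 0.4606
  = 0.2625 bits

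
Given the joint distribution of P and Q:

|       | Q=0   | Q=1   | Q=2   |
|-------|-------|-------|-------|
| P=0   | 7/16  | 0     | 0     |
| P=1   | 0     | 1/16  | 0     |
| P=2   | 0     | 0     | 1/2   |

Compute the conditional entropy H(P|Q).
Marginal P(Q) (column sums):
  P(Q=0) = 7/16 + 0 + 0 = 7/16
  P(Q=1) = 0 + 1/16 + 0 = 1/16
  P(Q=2) = 0 + 0 + 1/2 = 1/2

H(P|Q) = -Σ P(P,Q)·log₂ P(P|Q), where P(P|Q) = P(P,Q) / P(Q)
  (cells with P(P,Q) = 0 contribute 0)
  (P=0,Q=0): P(P|Q) = (7/16)/(7/16) = 1;  -(7/16)·log₂(1) = 0.0000
  (P=1,Q=1): P(P|Q) = (1/16)/(1/16) = 1;  -(1/16)·log₂(1) = 0.0000
  (P=2,Q=2): P(P|Q) = (1/2)/(1/2) = 1;  -(1/2)·log₂(1) = 0.0000
H(P|Q) = 0.0000 + 0.0000 + 0.0000
  = 0.0000 bits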